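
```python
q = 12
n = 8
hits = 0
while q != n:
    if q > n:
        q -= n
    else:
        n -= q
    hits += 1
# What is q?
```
Trace:
  q=12
  q=12, n=8
  q=12, n=8, hits=0
  q=4, n=8, hits=1
  q=4, n=4, hits=2

Final answer: 4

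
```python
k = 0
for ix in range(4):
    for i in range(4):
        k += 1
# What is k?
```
Trace:
  k=0
  k=1, ix=0, i=0
  k=2, ix=0, i=1
  k=3, ix=0, i=2
  k=4, ix=0, i=3
  k=5, ix=1, i=0
  k=6, ix=1, i=1
  k=7, ix=1, i=2
  k=8, ix=1, i=3
  k=9, ix=2, i=0
  k=10, ix=2, i=1
  k=11, ix=2, i=2
  k=12, ix=2, i=3
  k=13, ix=3, i=0
  k=14, ix=3, i=1
  k=15, ix=3, i=2
  k=16, ix=3, i=3

Final answer: 16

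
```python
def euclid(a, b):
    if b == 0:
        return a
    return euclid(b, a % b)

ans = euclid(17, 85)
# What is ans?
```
Call trace:
euclid(a=17, b=85)
  euclid(a=85, b=17)
    euclid(a=17, b=0)
    -> return 17
  -> return 17
-> return 17

Final answer: 17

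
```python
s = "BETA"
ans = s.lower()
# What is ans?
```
Trace:
  s='BETA'
  s='BETA', ans='beta'

Final answer: 'beta'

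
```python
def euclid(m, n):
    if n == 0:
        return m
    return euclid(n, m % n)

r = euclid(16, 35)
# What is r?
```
Call trace:
euclid(m=16, n=35)
  euclid(m=35, n=16)
    euclid(m=16, n=3)
      euclid(m=3, n=1)
        euclid(m=1, n=0)
        -> return 1
      -> return 1
    -> return 1
  -> return 1
-> return 1

Final answer: 1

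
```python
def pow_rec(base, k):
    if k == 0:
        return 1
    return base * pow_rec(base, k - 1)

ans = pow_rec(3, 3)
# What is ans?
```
Call trace:
pow_rec(base=3, k=3)
  pow_rec(base=3, k=2)
    pow_rec(base=3, k=1)
      pow_rec(base=3, k=0)
      -> return 1
    -> return 3
  -> return 9
-> return 27

Final answer: 27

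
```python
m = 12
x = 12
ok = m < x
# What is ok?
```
Trace:
  m=12
  m=12, x=12
  m=12, x=12, ok=False

Final answer: False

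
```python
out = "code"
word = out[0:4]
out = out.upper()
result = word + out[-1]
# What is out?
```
Trace:
  out='code'
  out='code', word='code'
  out='CODE', word='code'
  out='CODE', word='code', result='codeE'

Final answer: 'CODE'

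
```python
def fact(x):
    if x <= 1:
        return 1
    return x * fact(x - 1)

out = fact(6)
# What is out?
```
Call trace:
fact(x=6)
  fact(x=5)
    fact(x=4)
      fact(x=3)
        fact(x=2)
          fact(x=1)
          -> return 1
        -> return 2
      -> return 6
    -> return 24
  -> return 120
-> return 720

Final answer: 720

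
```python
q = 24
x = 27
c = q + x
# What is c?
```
Trace:
  q=24
  q=24, x=27
  q=24, x=27, c=51

Final answer: 51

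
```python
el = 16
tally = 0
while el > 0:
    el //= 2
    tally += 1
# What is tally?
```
Trace:
  el=16
  el=16, tally=0
  el=8, tally=1
  el=4, tally=2
  el=2, tally=3
  el=1, tally=4
  el=0, tally=5

Final answer: 5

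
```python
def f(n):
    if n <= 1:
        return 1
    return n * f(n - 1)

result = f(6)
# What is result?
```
Call trace:
f(n=6)
  f(n=5)
    f(n=4)
      f(n=3)
        f(n=2)
          f(n=1)
          -> return 1
        -> return 2
      -> return 6
    -> return 24
  -> return 120
-> return 720

Final answer: 720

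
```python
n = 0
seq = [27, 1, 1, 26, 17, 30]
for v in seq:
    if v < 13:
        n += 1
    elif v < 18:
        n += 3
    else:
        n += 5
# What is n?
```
Trace:
  n=0
  n=5, v=27
  n=6, v=1
  n=7, v=1
  n=12, v=26
  n=15, v=17
  n=20, v=30

Final answer: 20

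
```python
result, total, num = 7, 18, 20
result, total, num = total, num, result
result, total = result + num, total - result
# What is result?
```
Trace:
  result=7, total=18, num=20
  result=18, total=20, num=7
  result=25, total=2, num=7

Final answer: 25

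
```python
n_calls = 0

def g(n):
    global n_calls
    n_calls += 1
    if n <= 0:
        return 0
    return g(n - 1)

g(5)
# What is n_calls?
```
Call trace:
g(n=5)
  g(n=4)
    g(n=3)
      g(n=2)
        g(n=1)
          g(n=0)
          -> return 0
        -> return 0
      -> return 0
    -> return 0
  -> return 0
-> return 0

n_calls is incremented once per call. g is entered once for each n = 5, 4, 3, 2, 1, 0 (the n <= 0 call returns without recursing), i.e. 5 + 1 calls.
n_calls = 6

Final answer: 6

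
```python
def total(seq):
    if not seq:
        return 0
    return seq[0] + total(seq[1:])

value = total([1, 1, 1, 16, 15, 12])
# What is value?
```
Call trace:
total(seq=[1, 1, 1, 16, 15, 12])
  total(seq=[1, 1, 16, 15, 12])
    total(seq=[1, 16, 15, 12])
      total(seq=[16, 15, 12])
        total(seq=[15, 12])
          total(seq=[12])
            total(seq=[])
            -> return 0
          -> return 12
        -> return 27
      -> return 43
    -> return 44
  -> return 45
-> return 46

Final answer: 46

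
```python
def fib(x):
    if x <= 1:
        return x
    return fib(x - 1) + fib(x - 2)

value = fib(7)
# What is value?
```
Call trace (a repeated sub-call is expanded the first time; later identical calls just restate its return value):
fib(x=7)
  fib(x=6)
    fib(x=5)
      fib(x=4)
        fib(x=3)
          fib(x=2)
            fib(x=1)
            -> return 1
            fib(x=0)
            -> return 0
          -> return 1
          fib(x=1)
          -> return 1
        -> return 2
        fib(x=2) -> return 1  (same call as traced above)
      -> return 3
      fib(x=3) -> return 2  (same call as traced above)
    -> return 5
    fib(x=4) -> return 3  (same call as traced above)
  -> return 8
  fib(x=5) -> return 5  (same call as traced above)
-> return 13

Final answer: 13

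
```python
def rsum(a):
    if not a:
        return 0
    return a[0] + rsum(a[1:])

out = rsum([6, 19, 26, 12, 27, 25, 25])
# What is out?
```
Call trace:
rsum(a=[6, 19, 26, 12, 27, 25, 25])
  rsum(a=[19, 26, 12, 27, 25, 25])
    rsum(a=[26, 12, 27, 25, 25])
      rsum(a=[12, 27, 25, 25])
        rsum(a=[27, 25, 25])
          rsum(a=[25, 25])
            rsum(a=[25])
              rsum(a=[])
              -> return 0
            -> return 25
          -> return 50
        -> return 77
      -> return 89
    -> return 115
  -> return 134
-> return 140

Final answer: 140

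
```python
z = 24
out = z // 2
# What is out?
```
Trace:
  z=24
  z=24, out=12

Final answer: 12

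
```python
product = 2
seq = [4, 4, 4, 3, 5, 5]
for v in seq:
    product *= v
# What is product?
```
Trace:
  product=2
  product=8, v=4
  product=32, v=4
  product=128, v=4
  product=384, v=3
  product=1920, v=5
  product=9600, v=5

Final answer: 9600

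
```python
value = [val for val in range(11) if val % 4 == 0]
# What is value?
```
Trace:
  val=0
  val=1
  val=2
  val=3
  val=4
  val=5
  val=6
  val=7
  val=8
  val=9
  val=10
  value=[0, 4, 8]

Final answer: [0, 4, 8]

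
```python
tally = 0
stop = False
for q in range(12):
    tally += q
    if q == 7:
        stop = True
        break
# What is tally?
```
Trace:
  tally=0
  tally=0, stop=False
  tally=0, stop=False, q=0
  tally=1, stop=False, q=1
  tally=3, stop=False, q=2
  tally=6, stop=False, q=3
  tally=10, stop=False, q=4
  tally=15, stop=False, q=5
  tally=21, stop=False, q=6
  tally=28, stop=True, q=7

Final answer: 28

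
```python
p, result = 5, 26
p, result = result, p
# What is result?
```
Trace:
  p=5, result=26
  p=26, result=5

Final answer: 5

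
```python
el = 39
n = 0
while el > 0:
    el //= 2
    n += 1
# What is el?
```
Trace:
  el=39
  el=39, n=0
  el=19, n=1
  el=9, n=2
  el=4, n=3
  el=2, n=4
  el=1, n=5
  el=0, n=6

Final answer: 0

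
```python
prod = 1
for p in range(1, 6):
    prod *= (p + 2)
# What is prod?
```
Trace:
  prod=1
  prod=3, p=1
  prod=12, p=2
  prod=60, p=3
  prod=360, p=4
  prod=2520, p=5

Final answer: 2520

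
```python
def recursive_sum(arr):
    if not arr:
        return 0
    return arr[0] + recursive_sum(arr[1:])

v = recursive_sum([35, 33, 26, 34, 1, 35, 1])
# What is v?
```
Call trace:
recursive_sum(arr=[35, 33, 26, 34, 1, 35, 1])
  recursive_sum(arr=[33, 26, 34, 1, 35, 1])
    recursive_sum(arr=[26, 34, 1, 35, 1])
      recursive_sum(arr=[34, 1, 35, 1])
        recursive_sum(arr=[1, 35, 1])
          recursive_sum(arr=[35, 1])
            recursive_sum(arr=[1])
              recursive_sum(arr=[])
              -> return 0
            -> return 1
          -> return 36
        -> return 37
      -> return 71
    -> return 97
  -> return 130
-> return 165

Final answer: 165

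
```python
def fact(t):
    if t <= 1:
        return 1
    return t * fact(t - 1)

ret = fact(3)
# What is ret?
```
Call trace:
fact(t=3)
  fact(t=2)
    fact(t=1)
    -> return 1
  -> return 2
-> return 6

Final answer: 6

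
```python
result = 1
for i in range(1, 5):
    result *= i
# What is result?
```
Trace:
  result=1
  result=1, i=1
  result=2, i=2
  result=6, i=3
  result=24, i=4

Final answer: 24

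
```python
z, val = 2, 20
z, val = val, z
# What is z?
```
Trace:
  z=2, val=20
  z=20, val=2

Final answer: 20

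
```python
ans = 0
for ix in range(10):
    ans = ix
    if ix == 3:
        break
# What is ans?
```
Trace:
  ans=0
  ans=0, ix=0
  ans=1, ix=1
  ans=2, ix=2
  ans=3, ix=3

Final answer: 3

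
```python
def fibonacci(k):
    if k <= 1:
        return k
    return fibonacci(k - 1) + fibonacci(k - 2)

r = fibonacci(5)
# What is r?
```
Call trace (a repeated sub-call is expanded the first time; later identical calls just restate its return value):
fibonacci(k=5)
  fibonacci(k=4)
    fibonacci(k=3)
      fibonacci(k=2)
        fibonacci(k=1)
        -> return 1
        fibonacci(k=0)
        -> return 0
      -> return 1
      fibonacci(k=1)
      -> return 1
    -> return 2
    fibonacci(k=2) -> return 1  (same call as traced above)
  -> return 3
  fibonacci(k=3) -> return 2  (same call as traced above)
-> return 5

Final answer: 5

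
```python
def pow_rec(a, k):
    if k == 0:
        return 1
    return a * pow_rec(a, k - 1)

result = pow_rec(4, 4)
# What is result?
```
Call trace:
pow_rec(a=4, k=4)
  pow_rec(a=4, k=3)
    pow_rec(a=4, k=2)
      pow_rec(a=4, k=1)
        pow_rec(a=4, k=0)
        -> return 1
      -> return 4
    -> return 16
  -> return 64
-> return 256

Final answer: 256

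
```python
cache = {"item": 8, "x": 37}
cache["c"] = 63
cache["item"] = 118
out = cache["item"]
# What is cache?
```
Trace:
  cache={'item': 8, 'x': 37}
  cache={'item': 8, 'x': 37, 'c': 63}
  cache={'item': 118, 'x': 37, 'c': 63}
  cache={'item': 118, 'x': 37, 'c': 63}, out=118

Final answer: {'item': 118, 'x': 37, 'c': 63}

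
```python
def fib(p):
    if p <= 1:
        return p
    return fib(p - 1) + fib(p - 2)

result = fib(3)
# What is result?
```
Call trace:
fib(p=3)
  fib(p=2)
    fib(p=1)
    -> return 1
    fib(p=0)
    -> return 0
  -> return 1
  fib(p=1)
  -> return 1
-> return 2

Final answer: 2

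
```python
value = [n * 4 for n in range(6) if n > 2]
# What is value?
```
Trace:
  n=0
  n=1
  n=2
  n=3
  n=4
  n=5
  value=[12, 16, 20]

Final answer: [12, 16, 20]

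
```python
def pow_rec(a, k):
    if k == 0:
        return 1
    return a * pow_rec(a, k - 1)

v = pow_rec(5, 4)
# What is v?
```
Call trace:
pow_rec(a=5, k=4)
  pow_rec(a=5, k=3)
    pow_rec(a=5, k=2)
      pow_rec(a=5, k=1)
        pow_rec(a=5, k=0)
        -> return 1
      -> return 5
    -> return 25
  -> return 125
-> return 625

Final answer: 625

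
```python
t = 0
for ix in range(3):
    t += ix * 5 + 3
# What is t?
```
Trace:
  t=0
  t=3, ix=0
  t=11, ix=1
  t=24, ix=2

Final answer: 24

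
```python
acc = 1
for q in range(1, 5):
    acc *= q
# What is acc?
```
Trace:
  acc=1
  acc=1, q=1
  acc=2, q=2
  acc=6, q=3
  acc=24, q=4

Final answer: 24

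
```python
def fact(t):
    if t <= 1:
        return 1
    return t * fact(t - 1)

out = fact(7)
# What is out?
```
Call trace:
fact(t=7)
  fact(t=6)
    fact(t=5)
      fact(t=4)
        fact(t=3)
          fact(t=2)
            fact(t=1)
            -> return 1
          -> return 2
        -> return 6
      -> return 24
    -> return 120
  -> return 720
-> return 5040

Final answer: 5040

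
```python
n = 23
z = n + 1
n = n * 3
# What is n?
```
Trace:
  n=23
  n=23, z=24
  n=69, z=24

Final answer: 69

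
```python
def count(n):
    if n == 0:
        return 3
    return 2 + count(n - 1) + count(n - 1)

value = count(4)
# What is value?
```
Call trace (a repeated sub-call is expanded the first time; later identical calls just restate its return value):
count(n=4)
  count(n=3)
    count(n=2)
      count(n=1)
        count(n=0)
        -> return 3
        count(n=0)
        -> return 3
      -> return 8
      count(n=1) -> return 8  (same call as traced above)
    -> return 18
    count(n=2) -> return 18  (same call as traced above)
  -> return 38
  count(n=3) -> return 38  (same call as traced above)
-> return 78

Final answer: 78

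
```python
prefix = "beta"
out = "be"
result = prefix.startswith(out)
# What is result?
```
Trace:
  prefix='beta'
  prefix='beta', out='be'
  prefix='beta', out='be', result=True

Final answer: True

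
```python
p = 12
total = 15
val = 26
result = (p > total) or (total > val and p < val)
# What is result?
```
Trace:
  p=12
  p=12, total=15
  p=12, total=15, val=26
  p=12, total=15, val=26, result=False

Final answer: False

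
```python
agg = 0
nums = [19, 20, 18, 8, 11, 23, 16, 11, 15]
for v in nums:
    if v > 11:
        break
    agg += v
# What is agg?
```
Trace:
  agg=0
  agg=0, v=19

Final answer: 0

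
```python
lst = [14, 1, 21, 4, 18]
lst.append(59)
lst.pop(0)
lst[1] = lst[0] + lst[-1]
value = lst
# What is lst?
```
Trace:
  lst=[14, 1, 21, 4, 18]
  lst=[14, 1, 21, 4, 18, 59]
  lst=[1, 21, 4, 18, 59]
  lst=[1, 60, 4, 18, 59]
  lst=[1, 60, 4, 18, 59], value=[1, 60, 4, 18, 59]

Final answer: [1, 60, 4, 18, 59]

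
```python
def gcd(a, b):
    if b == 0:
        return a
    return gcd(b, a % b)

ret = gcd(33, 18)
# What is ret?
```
Call trace:
gcd(a=33, b=18)
  gcd(a=18, b=15)
    gcd(a=15, b=3)
      gcd(a=3, b=0)
      -> return 3
    -> return 3
  -> return 3
-> return 3

Final answer: 3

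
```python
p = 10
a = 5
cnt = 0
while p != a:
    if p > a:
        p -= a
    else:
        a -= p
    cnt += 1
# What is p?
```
Trace:
  p=10
  p=10, a=5
  p=10, a=5, cnt=0
  p=5, a=5, cnt=1

Final answer: 5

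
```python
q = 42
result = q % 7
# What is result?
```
Trace:
  q=42
  q=42, result=0

Final answer: 0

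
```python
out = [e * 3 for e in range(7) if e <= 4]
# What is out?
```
Trace:
  e=0
  e=1
  e=2
  e=3
  e=4
  e=5
  e=6
  out=[0, 3, 6, 9, 12]

Final answer: [0, 3, 6, 9, 12]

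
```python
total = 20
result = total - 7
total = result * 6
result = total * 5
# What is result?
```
Trace:
  total=20
  total=20, result=13
  total=78, result=13
  total=78, result=390

Final answer: 390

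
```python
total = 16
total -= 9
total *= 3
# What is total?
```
Trace:
  total=16
  total=7
  total=21

Final answer: 21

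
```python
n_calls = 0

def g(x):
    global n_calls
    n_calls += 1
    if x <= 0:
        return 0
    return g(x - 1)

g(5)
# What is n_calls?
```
Call trace:
g(x=5)
  g(x=4)
    g(x=3)
      g(x=2)
        g(x=1)
          g(x=0)
          -> return 0
        -> return 0
      -> return 0
    -> return 0
  -> return 0
-> return 0

n_calls is incremented once per call. g is entered once for each x = 5, 4, 3, 2, 1, 0 (the x <= 0 call returns without recursing), i.e. 5 + 1 calls.
n_calls = 6

Final answer: 6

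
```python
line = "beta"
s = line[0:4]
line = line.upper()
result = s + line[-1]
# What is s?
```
Trace:
  line='beta'
  line='beta', s='beta'
  line='BETA', s='beta'
  line='BETA', s='beta', result='betaA'

Final answer: 'beta'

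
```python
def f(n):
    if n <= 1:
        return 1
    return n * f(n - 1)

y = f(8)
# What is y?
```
Call trace:
f(n=8)
  f(n=7)
    f(n=6)
      f(n=5)
        f(n=4)
          f(n=3)
            f(n=2)
              f(n=1)
              -> return 1
            -> return 2
          -> return 6
        -> return 24
      -> return 120
    -> return 720
  -> return 5040
-> return 40320

Final answer: 40320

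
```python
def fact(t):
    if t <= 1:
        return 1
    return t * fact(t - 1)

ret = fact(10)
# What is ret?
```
Call trace:
fact(t=10)
  fact(t=9)
    fact(t=8)
      fact(t=7)
        fact(t=6)
          fact(t=5)
            fact(t=4)
              fact(t=3)
                fact(t=2)
                  fact(t=1)
                  -> return 1
                -> return 2
              -> return 6
            -> return 24
          -> return 120
        -> return 720
      -> return 5040
    -> return 40320
  -> return 362880
-> return 3628800

Final answer: 3628800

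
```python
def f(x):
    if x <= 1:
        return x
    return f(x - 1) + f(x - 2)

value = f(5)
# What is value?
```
Call trace (a repeated sub-call is expanded the first time; later identical calls just restate its return value):
f(x=5)
  f(x=4)
    f(x=3)
      f(x=2)
        f(x=1)
        -> return 1
        f(x=0)
        -> return 0
      -> return 1
      f(x=1)
      -> return 1
    -> return 2
    f(x=2) -> return 1  (same call as traced above)
  -> return 3
  f(x=3) -> return 2  (same call as traced above)
-> return 5

Final answer: 5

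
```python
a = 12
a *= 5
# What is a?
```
Trace:
  a=12
  a=60

Final answer: 60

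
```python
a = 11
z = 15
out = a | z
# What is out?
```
Trace:
  a=11
  a=11, z=15
  a=11, z=15, out=15

Final answer: 15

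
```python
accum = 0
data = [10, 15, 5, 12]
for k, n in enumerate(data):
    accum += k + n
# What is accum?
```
Trace:
  accum=0
  accum=10, k=0, n=10
  accum=26, k=1, n=15
  accum=33, k=2, n=5
  accum=48, k=3, n=12

Final answer: 48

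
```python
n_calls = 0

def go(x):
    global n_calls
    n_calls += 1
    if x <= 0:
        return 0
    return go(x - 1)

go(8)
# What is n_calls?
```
Call trace:
go(x=8)
  go(x=7)
    go(x=6)
      go(x=5)
        go(x=4)
          go(x=3)
            go(x=2)
              go(x=1)
                go(x=0)
                -> return 0
              -> return 0
            -> return 0
          -> return 0
        -> return 0
      -> return 0
    -> return 0
  -> return 0
-> return 0

n_calls is incremented once per call. go is entered once for each x = 8, 7, 6, 5, 4, 3, 2, 1, 0 (the x <= 0 call returns without recursing), i.e. 8 + 1 calls.
n_calls = 9

Final answer: 9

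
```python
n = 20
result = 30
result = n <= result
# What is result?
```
Trace:
  n=20
  n=20, result=30
  n=20, result=True

Final answer: True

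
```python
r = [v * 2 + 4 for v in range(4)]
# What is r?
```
Trace:
  v=0
  v=1
  v=2
  v=3
  r=[4, 6, 8, 10]

Final answer: [4, 6, 8, 10]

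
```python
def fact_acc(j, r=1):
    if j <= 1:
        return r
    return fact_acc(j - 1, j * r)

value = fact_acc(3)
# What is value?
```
Call trace:
fact_acc(j=3, r=1)
  fact_acc(j=2, r=3)
    fact_acc(j=1, r=6)
    -> return 6
  -> return 6
-> return 6

Final answer: 6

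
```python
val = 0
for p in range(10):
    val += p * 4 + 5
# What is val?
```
Trace:
  val=0
  val=5, p=0
  val=14, p=1
  val=27, p=2
  val=44, p=3
  val=65, p=4
  val=90, p=5
  val=119, p=6
  val=152, p=7
  val=189, p=8
  val=230, p=9

Final answer: 230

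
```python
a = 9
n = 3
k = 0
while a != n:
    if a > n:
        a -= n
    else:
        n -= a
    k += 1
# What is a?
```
Trace:
  a=9
  a=9, n=3
  a=9, n=3, k=0
  a=6, n=3, k=1
  a=3, n=3, k=2

Final answer: 3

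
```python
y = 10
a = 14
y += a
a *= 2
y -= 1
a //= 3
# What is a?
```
Trace:
  y=10
  y=10, a=14
  y=24, a=14
  y=24, a=28
  y=23, a=28
  y=23, a=9

Final answer: 9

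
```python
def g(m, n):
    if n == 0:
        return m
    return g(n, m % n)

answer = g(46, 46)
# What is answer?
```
Call trace:
g(m=46, n=46)
  g(m=46, n=0)
  -> return 46
-> return 46

Final answer: 46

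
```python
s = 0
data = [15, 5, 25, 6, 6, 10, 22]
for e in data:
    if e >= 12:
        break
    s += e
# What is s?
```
Trace:
  s=0
  s=0, e=15

Final answer: 0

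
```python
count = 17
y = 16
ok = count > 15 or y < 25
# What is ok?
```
Trace:
  count=17
  count=17, y=16
  count=17, y=16, ok=True

Final answer: True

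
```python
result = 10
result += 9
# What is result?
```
Trace:
  result=10
  result=19

Final answer: 19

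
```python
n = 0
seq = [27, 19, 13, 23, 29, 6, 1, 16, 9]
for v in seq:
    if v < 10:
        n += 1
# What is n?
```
Trace:
  n=0
  n=0, v=27
  n=0, v=19
  n=0, v=13
  n=0, v=23
  n=0, v=29
  n=1, v=6
  n=2, v=1
  n=2, v=16
  n=3, v=9

Final answer: 3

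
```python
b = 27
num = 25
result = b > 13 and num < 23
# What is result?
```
Trace:
  b=27
  b=27, num=25
  b=27, num=25, result=False

Final answer: False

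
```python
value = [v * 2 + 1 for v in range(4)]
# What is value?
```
Trace:
  v=0
  v=1
  v=2
  v=3
  value=[1, 3, 5, 7]

Final answer: [1, 3, 5, 7]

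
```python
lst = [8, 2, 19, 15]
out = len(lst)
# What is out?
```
Trace:
  lst=[8, 2, 19, 15]
  lst=[8, 2, 19, 15], out=4

Final answer: 4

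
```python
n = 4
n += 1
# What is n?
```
Trace:
  n=4
  n=5

Final answer: 5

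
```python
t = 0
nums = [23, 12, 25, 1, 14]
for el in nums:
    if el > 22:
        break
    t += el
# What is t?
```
Trace:
  t=0
  t=0, el=23

Final answer: 0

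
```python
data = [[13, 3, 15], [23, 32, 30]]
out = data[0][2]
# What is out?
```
Trace:
  data=[[13, 3, 15], [23, 32, 30]]
  data=[[13, 3, 15], [23, 32, 30]], out=15

Final answer: 15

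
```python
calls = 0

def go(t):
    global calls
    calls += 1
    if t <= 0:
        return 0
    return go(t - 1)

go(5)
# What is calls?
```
Call trace:
go(t=5)
  go(t=4)
    go(t=3)
      go(t=2)
        go(t=1)
          go(t=0)
          -> return 0
        -> return 0
      -> return 0
    -> return 0
  -> return 0
-> return 0

calls is incremented once per call. go is entered once for each t = 5, 4, 3, 2, 1, 0 (the t <= 0 call returns without recursing), i.e. 5 + 1 calls.
calls = 6

Final answer: 6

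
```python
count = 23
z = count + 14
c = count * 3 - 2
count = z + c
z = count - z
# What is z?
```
Trace:
  count=23
  count=23, z=37
  count=23, z=37, c=67
  count=104, z=37, c=67
  count=104, z=67, c=67

Final answer: 67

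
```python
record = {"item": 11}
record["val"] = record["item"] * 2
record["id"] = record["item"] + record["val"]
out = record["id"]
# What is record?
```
Trace:
  record={'item': 11}
  record={'item': 11, 'val': 22}
  record={'item': 11, 'val': 22, 'id': 33}
  record={'item': 11, 'val': 22, 'id': 33}, out=33

Final answer: {'item': 11, 'val': 22, 'id': 33}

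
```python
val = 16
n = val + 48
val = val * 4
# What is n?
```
Trace:
  val=16
  val=16, n=64
  val=64, n=64

Final answer: 64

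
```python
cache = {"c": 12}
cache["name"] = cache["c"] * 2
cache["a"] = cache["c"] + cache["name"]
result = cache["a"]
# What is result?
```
Trace:
  cache={'c': 12}
  cache={'c': 12, 'name': 24}
  cache={'c': 12, 'name': 24, 'a': 36}
  cache={'c': 12, 'name': 24, 'a': 36}, result=36

Final answer: 36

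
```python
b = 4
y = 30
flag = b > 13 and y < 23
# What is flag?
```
Trace:
  b=4
  b=4, y=30
  b=4, y=30, flag=False

Final answer: False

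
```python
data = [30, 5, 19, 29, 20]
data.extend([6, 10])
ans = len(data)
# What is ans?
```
Trace:
  data=[30, 5, 19, 29, 20]
  data=[30, 5, 19, 29, 20, 6, 10]
  data=[30, 5, 19, 29, 20, 6, 10], ans=7

Final answer: 7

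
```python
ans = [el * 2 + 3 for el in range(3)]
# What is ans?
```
Trace:
  el=0
  el=1
  el=2
  ans=[3, 5, 7]

Final answer: [3, 5, 7]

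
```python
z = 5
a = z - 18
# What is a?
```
Trace:
  z=5
  z=5, a=-13

Final answer: -13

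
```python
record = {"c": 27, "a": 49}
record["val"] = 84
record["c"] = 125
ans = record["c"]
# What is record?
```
Trace:
  record={'c': 27, 'a': 49}
  record={'c': 27, 'a': 49, 'val': 84}
  record={'c': 125, 'a': 49, 'val': 84}
  record={'c': 125, 'a': 49, 'val': 84}, ans=125

Final answer: {'c': 125, 'a': 49, 'val': 84}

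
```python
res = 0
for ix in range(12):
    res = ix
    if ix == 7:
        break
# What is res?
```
Trace:
  res=0
  res=0, ix=0
  res=1, ix=1
  res=2, ix=2
  res=3, ix=3
  res=4, ix=4
  res=5, ix=5
  res=6, ix=6
  res=7, ix=7

Final answer: 7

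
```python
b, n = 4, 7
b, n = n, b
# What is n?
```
Trace:
  b=4, n=7
  b=7, n=4

Final answer: 4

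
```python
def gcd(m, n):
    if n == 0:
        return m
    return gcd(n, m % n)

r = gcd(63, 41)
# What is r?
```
Call trace:
gcd(m=63, n=41)
  gcd(m=41, n=22)
    gcd(m=22, n=19)
      gcd(m=19, n=3)
        gcd(m=3, n=1)
          gcd(m=1, n=0)
          -> return 1
        -> return 1
      -> return 1
    -> return 1
  -> return 1
-> return 1

Final answer: 1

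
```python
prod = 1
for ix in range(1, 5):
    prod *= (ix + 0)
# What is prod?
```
Trace:
  prod=1
  prod=1, ix=1
  prod=2, ix=2
  prod=6, ix=3
  prod=24, ix=4

Final answer: 24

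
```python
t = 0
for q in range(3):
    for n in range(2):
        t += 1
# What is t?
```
Trace:
  t=0
  t=1, q=0, n=0
  t=2, q=0, n=1
  t=3, q=1, n=0
  t=4, q=1, n=1
  t=5, q=2, n=0
  t=6, q=2, n=1

Final answer: 6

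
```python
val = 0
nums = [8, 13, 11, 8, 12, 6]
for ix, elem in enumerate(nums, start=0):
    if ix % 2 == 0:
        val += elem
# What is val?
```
Trace:
  val=0
  val=8, ix=0, elem=8
  val=8, ix=1, elem=13
  val=19, ix=2, elem=11
  val=19, ix=3, elem=8
  val=31, ix=4, elem=12
  val=31, ix=5, elem=6

Final answer: 31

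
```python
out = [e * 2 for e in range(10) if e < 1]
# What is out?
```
Trace:
  e=0
  e=1
  e=2
  e=3
  e=4
  e=5
  e=6
  e=7
  e=8
  e=9
  out=[0]

Final answer: [0]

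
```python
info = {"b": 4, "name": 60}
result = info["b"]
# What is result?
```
Trace:
  info={'b': 4, 'name': 60}
  info={'b': 4, 'name': 60}, result=4

Final answer: 4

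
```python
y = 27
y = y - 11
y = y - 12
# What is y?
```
Trace:
  y=27
  y=16
  y=4

Final answer: 4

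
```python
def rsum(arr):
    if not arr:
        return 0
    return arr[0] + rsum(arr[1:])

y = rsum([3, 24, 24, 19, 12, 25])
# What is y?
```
Call trace:
rsum(arr=[3, 24, 24, 19, 12, 25])
  rsum(arr=[24, 24, 19, 12, 25])
    rsum(arr=[24, 19, 12, 25])
      rsum(arr=[19, 12, 25])
        rsum(arr=[12, 25])
          rsum(arr=[25])
            rsum(arr=[])
            -> return 0
          -> return 25
        -> return 37
      -> return 56
    -> return 80
  -> return 104
-> return 107

Final answer: 107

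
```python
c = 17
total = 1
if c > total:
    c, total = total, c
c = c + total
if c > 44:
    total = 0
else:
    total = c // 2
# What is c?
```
Trace:
  c=17
  c=17, total=1
  c=1, total=17
  c=18, total=17
  c=18, total=9

Final answer: 18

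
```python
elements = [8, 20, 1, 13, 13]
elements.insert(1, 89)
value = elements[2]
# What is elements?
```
Trace:
  elements=[8, 20, 1, 13, 13]
  elements=[8, 89, 20, 1, 13, 13]
  elements=[8, 89, 20, 1, 13, 13], value=20

Final answer: [8, 89, 20, 1, 13, 13]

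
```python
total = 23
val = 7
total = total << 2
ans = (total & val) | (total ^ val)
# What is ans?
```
Trace:
  total=23
  total=23, val=7
  total=92, val=7
  total=92, val=7, ans=95

Final answer: 95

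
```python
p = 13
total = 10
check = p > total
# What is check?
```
Trace:
  p=13
  p=13, total=10
  p=13, total=10, check=True

Final answer: True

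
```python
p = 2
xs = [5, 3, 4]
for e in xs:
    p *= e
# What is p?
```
Trace:
  p=2
  p=10, e=5
  p=30, e=3
  p=120, e=4

Final answer: 120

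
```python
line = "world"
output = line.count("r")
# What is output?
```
Trace:
  line='world'
  line='world', output=1

Final answer: 1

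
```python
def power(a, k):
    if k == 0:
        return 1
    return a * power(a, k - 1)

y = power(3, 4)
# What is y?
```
Call trace:
power(a=3, k=4)
  power(a=3, k=3)
    power(a=3, k=2)
      power(a=3, k=1)
        power(a=3, k=0)
        -> return 1
      -> return 3
    -> return 9
  -> return 27
-> return 81

Final answer: 81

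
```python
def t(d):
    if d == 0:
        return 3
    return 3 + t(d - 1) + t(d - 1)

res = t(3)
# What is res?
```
Call trace (a repeated sub-call is expanded the first time; later identical calls just restate its return value):
t(d=3)
  t(d=2)
    t(d=1)
      t(d=0)
      -> return 3
      t(d=0)
      -> return 3
    -> return 9
    t(d=1) -> return 9  (same call as traced above)
  -> return 21
  t(d=2) -> return 21  (same call as traced above)
-> return 45

Final answer: 45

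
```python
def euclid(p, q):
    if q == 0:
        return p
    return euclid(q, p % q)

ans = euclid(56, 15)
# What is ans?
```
Call trace:
euclid(p=56, q=15)
  euclid(p=15, q=11)
    euclid(p=11, q=4)
      euclid(p=4, q=3)
        euclid(p=3, q=1)
          euclid(p=1, q=0)
          -> return 1
        -> return 1
      -> return 1
    -> return 1
  -> return 1
-> return 1

Final answer: 1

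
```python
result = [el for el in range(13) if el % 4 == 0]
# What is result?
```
Trace:
  el=0
  el=1
  el=2
  el=3
  el=4
  el=5
  el=6
  el=7
  el=8
  el=9
  el=10
  el=11
  el=12
  result=[0, 4, 8, 12]

Final answer: [0, 4, 8, 12]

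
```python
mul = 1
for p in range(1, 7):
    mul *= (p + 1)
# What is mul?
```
Trace:
  mul=1
  mul=2, p=1
  mul=6, p=2
  mul=24, p=3
  mul=120, p=4
  mul=720, p=5
  mul=5040, p=6

Final answer: 5040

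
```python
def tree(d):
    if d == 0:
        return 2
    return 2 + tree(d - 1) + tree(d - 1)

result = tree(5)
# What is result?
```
Call trace (a repeated sub-call is expanded the first time; later identical calls just restate its return value):
tree(d=5)
  tree(d=4)
    tree(d=3)
      tree(d=2)
        tree(d=1)
          tree(d=0)
          -> return 2
          tree(d=0)
          -> return 2
        -> return 6
        tree(d=1) -> return 6  (same call as traced above)
      -> return 14
      tree(d=2) -> return 14  (same call as traced above)
    -> return 30
    tree(d=3) -> return 30  (same call as traced above)
  -> return 62
  tree(d=4) -> return 62  (same call as traced above)
-> return 126

Final answer: 126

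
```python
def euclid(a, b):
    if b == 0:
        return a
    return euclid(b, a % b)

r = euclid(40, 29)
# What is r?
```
Call trace:
euclid(a=40, b=29)
  euclid(a=29, b=11)
    euclid(a=11, b=7)
      euclid(a=7, b=4)
        euclid(a=4, b=3)
          euclid(a=3, b=1)
            euclid(a=1, b=0)
            -> return 1
          -> return 1
        -> return 1
      -> return 1
    -> return 1
  -> return 1
-> return 1

Final answer: 1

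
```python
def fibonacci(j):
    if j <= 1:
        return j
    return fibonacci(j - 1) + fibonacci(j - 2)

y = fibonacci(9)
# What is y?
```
Call trace (a repeated sub-call is expanded the first time; later identical calls just restate its return value):
fibonacci(j=9)
  fibonacci(j=8)
    fibonacci(j=7)
      fibonacci(j=6)
        fibonacci(j=5)
          fibonacci(j=4)
            fibonacci(j=3)
              fibonacci(j=2)
                fibonacci(j=1)
                -> return 1
                fibonacci(j=0)
                -> return 0
              -> return 1
              fibonacci(j=1)
              -> return 1
            -> return 2
            fibonacci(j=2) -> return 1  (same call as traced above)
          -> return 3
          fibonacci(j=3) -> return 2  (same call as traced above)
        -> return 5
        fibonacci(j=4) -> return 3  (same call as traced above)
      -> return 8
      fibonacci(j=5) -> return 5  (same call as traced above)
    -> return 13
    fibonacci(j=6) -> return 8  (same call as traced above)
  -> return 21
  fibonacci(j=7) -> return 13  (same call as traced above)
-> return 34

Final answer: 34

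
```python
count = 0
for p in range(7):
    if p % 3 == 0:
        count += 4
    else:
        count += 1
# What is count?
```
Trace:
  count=0
  count=4, p=0
  count=5, p=1
  count=6, p=2
  count=10, p=3
  count=11, p=4
  count=12, p=5
  count=16, p=6

Final answer: 16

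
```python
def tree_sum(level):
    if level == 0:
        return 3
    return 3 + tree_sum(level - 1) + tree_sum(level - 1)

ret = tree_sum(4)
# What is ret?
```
Call trace (a repeated sub-call is expanded the first time; later identical calls just restate its return value):
tree_sum(level=4)
  tree_sum(level=3)
    tree_sum(level=2)
      tree_sum(level=1)
        tree_sum(level=0)
        -> return 3
        tree_sum(level=0)
        -> return 3
      -> return 9
      tree_sum(level=1) -> return 9  (same call as traced above)
    -> return 21
    tree_sum(level=2) -> return 21  (same call as traced above)
  -> return 45
  tree_sum(level=3) -> return 45  (same call as traced above)
-> return 93

Final answer: 93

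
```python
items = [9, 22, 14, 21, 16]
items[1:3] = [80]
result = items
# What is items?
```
Trace:
  items=[9, 22, 14, 21, 16]
  items=[9, 80, 21, 16]
  items=[9, 80, 21, 16], result=[9, 80, 21, 16]

Final answer: [9, 80, 21, 16]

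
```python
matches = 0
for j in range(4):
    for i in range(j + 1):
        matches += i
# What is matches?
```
Trace:
  matches=0
  matches=0, j=0, i=0
  matches=0, j=1, i=0
  matches=1, j=1, i=1
  matches=1, j=2, i=0
  matches=2, j=2, i=1
  matches=4, j=2, i=2
  matches=4, j=3, i=0
  matches=5, j=3, i=1
  matches=7, j=3, i=2
  matches=10, j=3, i=3

Final answer: 10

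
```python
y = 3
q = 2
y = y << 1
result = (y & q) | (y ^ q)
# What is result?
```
Trace:
  y=3
  y=3, q=2
  y=6, q=2
  y=6, q=2, result=6

Final answer: 6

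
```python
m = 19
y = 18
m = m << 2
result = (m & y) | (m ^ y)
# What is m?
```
Trace:
  m=19
  m=19, y=18
  m=76, y=18
  m=76, y=18, result=94

Final answer: 76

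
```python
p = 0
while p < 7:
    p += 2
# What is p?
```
Trace:
  p=0
  p=2
  p=4
  p=6
  p=8

Final answer: 8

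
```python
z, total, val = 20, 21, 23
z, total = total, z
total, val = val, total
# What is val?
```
Trace:
  z=20, total=21, val=23
  z=21, total=20, val=23
  z=21, total=23, val=20

Final answer: 20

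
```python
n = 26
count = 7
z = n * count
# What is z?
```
Trace:
  n=26
  n=26, count=7
  n=26, count=7, z=182

Final answer: 182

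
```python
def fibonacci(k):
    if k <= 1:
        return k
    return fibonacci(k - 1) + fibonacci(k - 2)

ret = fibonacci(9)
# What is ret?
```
Call trace (a repeated sub-call is expanded the first time; later identical calls just restate its return value):
fibonacci(k=9)
  fibonacci(k=8)
    fibonacci(k=7)
      fibonacci(k=6)
        fibonacci(k=5)
          fibonacci(k=4)
            fibonacci(k=3)
              fibonacci(k=2)
                fibonacci(k=1)
                -> return 1
                fibonacci(k=0)
                -> return 0
              -> return 1
              fibonacci(k=1)
              -> return 1
            -> return 2
            fibonacci(k=2) -> return 1  (same call as traced above)
          -> return 3
          fibonacci(k=3) -> return 2  (same call as traced above)
        -> return 5
        fibonacci(k=4) -> return 3  (same call as traced above)
      -> return 8
      fibonacci(k=5) -> return 5  (same call as traced above)
    -> return 13
    fibonacci(k=6) -> return 8  (same call as traced above)
  -> return 21
  fibonacci(k=7) -> return 13  (same call as traced above)
-> return 34

Final answer: 34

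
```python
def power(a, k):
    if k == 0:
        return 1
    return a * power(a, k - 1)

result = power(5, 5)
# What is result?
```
Call trace:
power(a=5, k=5)
  power(a=5, k=4)
    power(a=5, k=3)
      power(a=5, k=2)
        power(a=5, k=1)
          power(a=5, k=0)
          -> return 1
        -> return 5
      -> return 25
    -> return 125
  -> return 625
-> return 3125

Final answer: 3125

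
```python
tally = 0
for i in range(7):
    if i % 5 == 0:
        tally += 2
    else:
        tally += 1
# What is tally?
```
Trace:
  tally=0
  tally=2, i=0
  tally=3, i=1
  tally=4, i=2
  tally=5, i=3
  tally=6, i=4
  tally=8, i=5
  tally=9, i=6

Final answer: 9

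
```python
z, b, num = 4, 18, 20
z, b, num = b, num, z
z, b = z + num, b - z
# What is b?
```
Trace:
  z=4, b=18, num=20
  z=18, b=20, num=4
  z=22, b=2, num=4

Final answer: 2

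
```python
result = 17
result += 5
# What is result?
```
Trace:
  result=17
  result=22

Final answer: 22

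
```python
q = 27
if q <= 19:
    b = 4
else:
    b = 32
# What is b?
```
Trace:
  q=27
  q=27, b=32

Final answer: 32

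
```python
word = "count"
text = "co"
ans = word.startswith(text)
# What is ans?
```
Trace:
  word='count'
  word='count', text='co'
  word='count', text='co', ans=True

Final answer: True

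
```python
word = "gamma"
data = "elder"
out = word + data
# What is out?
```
Trace:
  word='gamma'
  word='gamma', data='elder'
  word='gamma', data='elder', out='gammaelder'

Final answer: 'gammaelder'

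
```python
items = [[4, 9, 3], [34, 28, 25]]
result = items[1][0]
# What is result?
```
Trace:
  items=[[4, 9, 3], [34, 28, 25]]
  items=[[4, 9, 3], [34, 28, 25]], result=34

Final answer: 34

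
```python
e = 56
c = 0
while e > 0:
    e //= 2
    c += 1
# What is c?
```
Trace:
  e=56
  e=56, c=0
  e=28, c=1
  e=14, c=2
  e=7, c=3
  e=3, c=4
  e=1, c=5
  e=0, c=6

Final answer: 6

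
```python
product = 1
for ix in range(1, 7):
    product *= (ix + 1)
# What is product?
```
Trace:
  product=1
  product=2, ix=1
  product=6, ix=2
  product=24, ix=3
  product=120, ix=4
  product=720, ix=5
  product=5040, ix=6

Final answer: 5040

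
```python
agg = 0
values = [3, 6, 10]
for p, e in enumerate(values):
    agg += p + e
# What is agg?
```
Trace:
  agg=0
  agg=3, p=0, e=3
  agg=10, p=1, e=6
  agg=22, p=2, e=10

Final answer: 22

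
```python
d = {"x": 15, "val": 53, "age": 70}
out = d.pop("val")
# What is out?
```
Trace:
  d={'x': 15, 'val': 53, 'age': 70}
  d={'x': 15, 'age': 70}, out=53

Final answer: 53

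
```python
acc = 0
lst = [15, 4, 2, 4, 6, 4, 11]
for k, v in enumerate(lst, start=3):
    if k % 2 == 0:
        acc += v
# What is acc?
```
Trace:
  acc=0
  acc=0, k=3, v=15
  acc=4, k=4, v=4
  acc=4, k=5, v=2
  acc=8, k=6, v=4
  acc=8, k=7, v=6
  acc=12, k=8, v=4
  acc=12, k=9, v=11

Final answer: 12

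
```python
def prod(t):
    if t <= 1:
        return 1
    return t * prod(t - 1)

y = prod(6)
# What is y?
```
Call trace:
prod(t=6)
  prod(t=5)
    prod(t=4)
      prod(t=3)
        prod(t=2)
          prod(t=1)
          -> return 1
        -> return 2
      -> return 6
    -> return 24
  -> return 120
-> return 720

Final answer: 720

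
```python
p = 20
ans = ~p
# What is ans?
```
Trace:
  p=20
  p=20, ans=-21

Final answer: -21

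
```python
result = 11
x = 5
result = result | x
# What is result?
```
Trace:
  result=11
  result=11, x=5
  result=15, x=5

Final answer: 15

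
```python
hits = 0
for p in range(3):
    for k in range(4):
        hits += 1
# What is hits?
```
Trace:
  hits=0
  hits=1, p=0, k=0
  hits=2, p=0, k=1
  hits=3, p=0, k=2
  hits=4, p=0, k=3
  hits=5, p=1, k=0
  hits=6, p=1, k=1
  hits=7, p=1, k=2
  hits=8, p=1, k=3
  hits=9, p=2, k=0
  hits=10, p=2, k=1
  hits=11, p=2, k=2
  hits=12, p=2, k=3

Final answer: 12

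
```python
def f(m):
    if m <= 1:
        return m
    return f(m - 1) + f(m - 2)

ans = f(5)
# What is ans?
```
Call trace (a repeated sub-call is expanded the first time; later identical calls just restate its return value):
f(m=5)
  f(m=4)
    f(m=3)
      f(m=2)
        f(m=1)
        -> return 1
        f(m=0)
        -> return 0
      -> return 1
      f(m=1)
      -> return 1
    -> return 2
    f(m=2) -> return 1  (same call as traced above)
  -> return 3
  f(m=3) -> return 2  (same call as traced above)
-> return 5

Final answer: 5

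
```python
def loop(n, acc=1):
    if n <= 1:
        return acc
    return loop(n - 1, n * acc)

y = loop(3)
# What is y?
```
Call trace:
loop(n=3, acc=1)
  loop(n=2, acc=3)
    loop(n=1, acc=6)
    -> return 6
  -> return 6
-> return 6

Final answer: 6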